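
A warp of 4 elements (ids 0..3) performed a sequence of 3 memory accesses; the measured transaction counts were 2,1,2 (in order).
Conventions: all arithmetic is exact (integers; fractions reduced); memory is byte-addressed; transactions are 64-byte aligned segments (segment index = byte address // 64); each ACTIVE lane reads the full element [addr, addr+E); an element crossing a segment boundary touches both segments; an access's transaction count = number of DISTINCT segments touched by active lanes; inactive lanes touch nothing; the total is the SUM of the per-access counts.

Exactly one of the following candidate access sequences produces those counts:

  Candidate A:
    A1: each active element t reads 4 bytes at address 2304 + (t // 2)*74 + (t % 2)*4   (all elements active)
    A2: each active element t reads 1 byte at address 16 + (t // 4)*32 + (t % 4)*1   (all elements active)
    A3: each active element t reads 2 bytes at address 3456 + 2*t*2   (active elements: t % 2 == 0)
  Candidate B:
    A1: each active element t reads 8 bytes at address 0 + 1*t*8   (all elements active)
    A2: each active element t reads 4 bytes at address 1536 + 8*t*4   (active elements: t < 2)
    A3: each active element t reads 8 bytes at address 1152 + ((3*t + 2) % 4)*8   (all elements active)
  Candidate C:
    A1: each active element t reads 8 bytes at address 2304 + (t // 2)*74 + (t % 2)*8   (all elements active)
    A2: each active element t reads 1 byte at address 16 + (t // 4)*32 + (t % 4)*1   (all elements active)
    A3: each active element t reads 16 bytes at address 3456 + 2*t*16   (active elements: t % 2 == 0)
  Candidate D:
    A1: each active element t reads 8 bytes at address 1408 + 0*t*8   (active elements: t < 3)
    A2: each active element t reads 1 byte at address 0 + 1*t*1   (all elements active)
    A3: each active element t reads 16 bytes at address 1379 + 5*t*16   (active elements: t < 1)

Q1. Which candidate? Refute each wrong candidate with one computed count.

A: A3 gives 1 transaction, not 2
B: A1 gives 1 transaction, not 2
D: A1 gives 1 transaction, not 2
C: all counts match (2,1,2)

Answer: C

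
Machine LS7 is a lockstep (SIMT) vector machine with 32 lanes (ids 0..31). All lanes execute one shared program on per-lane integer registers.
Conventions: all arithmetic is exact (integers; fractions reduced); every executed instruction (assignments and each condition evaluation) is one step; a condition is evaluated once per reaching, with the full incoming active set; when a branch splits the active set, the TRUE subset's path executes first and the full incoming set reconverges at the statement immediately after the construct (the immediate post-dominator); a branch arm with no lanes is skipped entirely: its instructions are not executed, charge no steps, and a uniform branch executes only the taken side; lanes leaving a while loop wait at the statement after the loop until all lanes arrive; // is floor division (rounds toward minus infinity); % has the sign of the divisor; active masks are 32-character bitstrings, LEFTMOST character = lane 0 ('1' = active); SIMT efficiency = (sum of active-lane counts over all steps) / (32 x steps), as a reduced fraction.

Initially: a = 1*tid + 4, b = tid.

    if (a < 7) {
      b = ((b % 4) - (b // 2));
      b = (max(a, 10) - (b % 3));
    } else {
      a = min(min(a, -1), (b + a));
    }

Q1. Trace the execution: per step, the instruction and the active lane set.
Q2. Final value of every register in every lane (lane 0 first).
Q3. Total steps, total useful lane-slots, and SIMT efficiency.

step 0: eval (a < 7)                 11111111111111111111111111111111
step 1: b <- ((b % 4) - (b // 2))    11100000000000000000000000000000
step 2: b <- (max(a, 10) - (b % 3))  11100000000000000000000000000000
step 3: a <- min(min(a, -1), (b + a)) 00011111111111111111111111111111

Answer: 4 steps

a: 4,5,6,-1,-1,-1,-1,-1,-1,-1,-1,-1,-1,-1,-1,-1,-1,-1,-1,-1,-1,-1,-1,-1,-1,-1,-1,-1,-1,-1,-1,-1
b: 10,9,9,3,4,5,6,7,8,9,10,11,12,13,14,15,16,17,18,19,20,21,22,23,24,25,26,27,28,29,30,31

steps = 4; useful = 67; efficiency = 67/128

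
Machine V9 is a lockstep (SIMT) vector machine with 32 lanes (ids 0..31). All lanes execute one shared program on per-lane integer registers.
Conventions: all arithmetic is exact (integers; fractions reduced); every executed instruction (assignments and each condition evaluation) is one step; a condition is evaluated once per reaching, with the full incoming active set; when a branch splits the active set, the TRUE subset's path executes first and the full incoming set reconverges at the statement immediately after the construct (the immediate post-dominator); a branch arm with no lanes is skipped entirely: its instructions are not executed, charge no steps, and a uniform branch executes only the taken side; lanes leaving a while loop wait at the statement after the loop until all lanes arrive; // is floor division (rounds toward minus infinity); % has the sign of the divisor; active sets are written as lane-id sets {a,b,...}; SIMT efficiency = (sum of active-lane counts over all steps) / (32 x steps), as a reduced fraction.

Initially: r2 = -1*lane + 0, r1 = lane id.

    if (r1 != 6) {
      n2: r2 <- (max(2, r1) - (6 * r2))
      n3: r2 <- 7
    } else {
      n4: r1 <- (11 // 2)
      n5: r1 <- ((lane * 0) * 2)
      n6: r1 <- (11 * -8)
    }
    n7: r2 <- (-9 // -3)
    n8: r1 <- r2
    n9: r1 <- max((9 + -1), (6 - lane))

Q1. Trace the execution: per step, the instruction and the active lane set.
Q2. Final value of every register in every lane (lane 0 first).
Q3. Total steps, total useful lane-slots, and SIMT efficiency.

step 0: eval (r1 != 6)               {0,1,2,3,4,5,6,7,8,9,10,11,12,13,14,15,16,17,18,19,20,21,22,23,24,25,26,27,28,29,30,31}
step 1: r2 <- (max(2, r1) - (6 * r2)) {0,1,2,3,4,5,7,8,9,10,11,12,13,14,15,16,17,18,19,20,21,22,23,24,25,26,27,28,29,30,31}
step 2: r2 <- 7                      {0,1,2,3,4,5,7,8,9,10,11,12,13,14,15,16,17,18,19,20,21,22,23,24,25,26,27,28,29,30,31}
step 3: r1 <- (11 // 2)              {6}
step 4: r1 <- ((lane * 0) * 2)       {6}
step 5: r1 <- (11 * -8)              {6}
step 6: r2 <- (-9 // -3)             {0,1,2,3,4,5,6,7,8,9,10,11,12,13,14,15,16,17,18,19,20,21,22,23,24,25,26,27,28,29,30,31}
step 7: r1 <- r2                     {0,1,2,3,4,5,6,7,8,9,10,11,12,13,14,15,16,17,18,19,20,21,22,23,24,25,26,27,28,29,30,31}
step 8: r1 <- max((9 + -1), (6 - lane)) {0,1,2,3,4,5,6,7,8,9,10,11,12,13,14,15,16,17,18,19,20,21,22,23,24,25,26,27,28,29,30,31}

Answer: 9 steps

r2: 3,3,3,3,3,3,3,3,3,3,3,3,3,3,3,3,3,3,3,3,3,3,3,3,3,3,3,3,3,3,3,3
r1: 8,8,8,8,8,8,8,8,8,8,8,8,8,8,8,8,8,8,8,8,8,8,8,8,8,8,8,8,8,8,8,8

steps = 9; useful = 193; efficiency = 193/288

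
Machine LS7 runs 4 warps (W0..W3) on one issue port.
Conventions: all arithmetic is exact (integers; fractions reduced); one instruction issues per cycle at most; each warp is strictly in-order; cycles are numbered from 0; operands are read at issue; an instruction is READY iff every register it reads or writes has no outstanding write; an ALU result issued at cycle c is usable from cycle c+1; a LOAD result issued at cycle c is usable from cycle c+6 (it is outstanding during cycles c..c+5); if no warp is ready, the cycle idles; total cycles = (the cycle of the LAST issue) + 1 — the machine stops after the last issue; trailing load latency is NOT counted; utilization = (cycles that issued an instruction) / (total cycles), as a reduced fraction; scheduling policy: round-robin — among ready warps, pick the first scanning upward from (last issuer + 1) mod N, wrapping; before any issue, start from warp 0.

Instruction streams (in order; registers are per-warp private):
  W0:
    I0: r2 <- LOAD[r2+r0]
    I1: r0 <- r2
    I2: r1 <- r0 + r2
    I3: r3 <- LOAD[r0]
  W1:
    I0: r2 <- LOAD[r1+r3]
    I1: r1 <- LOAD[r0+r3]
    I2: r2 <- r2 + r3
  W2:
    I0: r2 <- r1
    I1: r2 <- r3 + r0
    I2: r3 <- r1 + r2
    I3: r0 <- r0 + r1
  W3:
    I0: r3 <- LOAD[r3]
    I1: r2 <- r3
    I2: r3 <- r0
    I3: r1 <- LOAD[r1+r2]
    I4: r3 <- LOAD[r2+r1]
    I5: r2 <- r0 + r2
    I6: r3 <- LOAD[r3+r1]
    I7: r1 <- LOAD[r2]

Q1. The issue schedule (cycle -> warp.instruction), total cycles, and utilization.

cycle 0: W0.I0
cycle 1: W1.I0
cycle 2: W2.I0
cycle 3: W3.I0
cycle 4: W1.I1
cycle 5: W2.I1
cycle 6: W0.I1
cycle 7: W1.I2
cycle 8: W2.I2
cycle 9: W3.I1
cycle 10: W0.I2
cycle 11: W2.I3
cycle 12: W3.I2
cycle 13: W0.I3
cycle 14: W3.I3
cycle 15: idle
cycle 16: idle
cycle 17: idle
cycle 18: idle
cycle 19: idle
cycle 20: W3.I4
cycle 21: W3.I5
cycle 22: idle
cycle 23: idle
cycle 24: idle
cycle 25: idle
cycle 26: W3.I6
cycle 27: W3.I7

Answer: 28 cycles, utilization 19/28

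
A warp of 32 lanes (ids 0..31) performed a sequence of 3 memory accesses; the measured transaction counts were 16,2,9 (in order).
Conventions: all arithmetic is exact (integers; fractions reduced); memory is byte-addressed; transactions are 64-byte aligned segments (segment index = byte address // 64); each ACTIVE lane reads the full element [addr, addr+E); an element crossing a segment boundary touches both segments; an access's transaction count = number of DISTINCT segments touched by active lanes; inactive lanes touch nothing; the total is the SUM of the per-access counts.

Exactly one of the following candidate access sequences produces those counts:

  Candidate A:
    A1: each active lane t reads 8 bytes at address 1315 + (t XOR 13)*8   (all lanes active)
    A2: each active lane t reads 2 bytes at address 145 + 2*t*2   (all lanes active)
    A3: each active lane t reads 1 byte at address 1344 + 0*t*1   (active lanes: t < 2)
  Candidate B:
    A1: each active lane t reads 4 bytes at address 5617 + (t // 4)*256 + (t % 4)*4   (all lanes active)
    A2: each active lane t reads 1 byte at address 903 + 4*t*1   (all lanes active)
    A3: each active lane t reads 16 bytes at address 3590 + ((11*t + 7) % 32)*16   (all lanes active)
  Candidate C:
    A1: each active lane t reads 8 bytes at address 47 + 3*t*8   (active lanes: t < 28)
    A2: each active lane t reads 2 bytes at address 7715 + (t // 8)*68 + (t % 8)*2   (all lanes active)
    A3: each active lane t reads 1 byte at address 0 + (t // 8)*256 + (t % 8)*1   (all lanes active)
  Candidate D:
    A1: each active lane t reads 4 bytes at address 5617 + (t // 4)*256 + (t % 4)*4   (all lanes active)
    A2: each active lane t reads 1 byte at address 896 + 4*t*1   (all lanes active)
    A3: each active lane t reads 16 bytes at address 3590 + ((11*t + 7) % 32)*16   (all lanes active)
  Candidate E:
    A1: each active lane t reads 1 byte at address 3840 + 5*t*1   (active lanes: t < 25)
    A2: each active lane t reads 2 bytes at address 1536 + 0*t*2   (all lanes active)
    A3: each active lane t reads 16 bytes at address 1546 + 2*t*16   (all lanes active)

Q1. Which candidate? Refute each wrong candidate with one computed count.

A: A1 gives 5 transactions, not 16
B: A2 gives 3 transactions, not 2
C: A1 gives 11 transactions, not 16
E: A1 gives 2 transactions, not 16
D: all counts match (16,2,9)

Answer: D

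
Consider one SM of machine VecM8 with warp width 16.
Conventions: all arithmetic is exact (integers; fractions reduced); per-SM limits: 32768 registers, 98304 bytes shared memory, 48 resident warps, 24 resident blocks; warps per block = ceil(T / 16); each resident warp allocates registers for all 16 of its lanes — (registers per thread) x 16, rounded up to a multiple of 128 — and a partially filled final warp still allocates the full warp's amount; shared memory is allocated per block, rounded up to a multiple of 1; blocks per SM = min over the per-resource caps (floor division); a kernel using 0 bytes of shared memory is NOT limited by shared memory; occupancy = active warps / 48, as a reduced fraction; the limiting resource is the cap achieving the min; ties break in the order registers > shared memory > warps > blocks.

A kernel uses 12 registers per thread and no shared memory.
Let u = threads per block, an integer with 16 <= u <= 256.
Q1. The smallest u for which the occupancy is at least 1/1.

Answer: u = 17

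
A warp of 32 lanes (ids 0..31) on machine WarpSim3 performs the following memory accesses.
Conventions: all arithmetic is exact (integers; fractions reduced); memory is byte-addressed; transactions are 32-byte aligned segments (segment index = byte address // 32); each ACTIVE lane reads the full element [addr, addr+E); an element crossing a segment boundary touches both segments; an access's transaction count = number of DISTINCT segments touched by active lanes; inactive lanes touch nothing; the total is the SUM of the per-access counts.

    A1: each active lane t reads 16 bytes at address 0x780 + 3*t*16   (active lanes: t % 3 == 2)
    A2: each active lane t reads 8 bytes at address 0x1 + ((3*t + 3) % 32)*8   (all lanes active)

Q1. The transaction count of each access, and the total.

A1: 10 transactions
A2: 9 transactions

Answer: 10,9; total 19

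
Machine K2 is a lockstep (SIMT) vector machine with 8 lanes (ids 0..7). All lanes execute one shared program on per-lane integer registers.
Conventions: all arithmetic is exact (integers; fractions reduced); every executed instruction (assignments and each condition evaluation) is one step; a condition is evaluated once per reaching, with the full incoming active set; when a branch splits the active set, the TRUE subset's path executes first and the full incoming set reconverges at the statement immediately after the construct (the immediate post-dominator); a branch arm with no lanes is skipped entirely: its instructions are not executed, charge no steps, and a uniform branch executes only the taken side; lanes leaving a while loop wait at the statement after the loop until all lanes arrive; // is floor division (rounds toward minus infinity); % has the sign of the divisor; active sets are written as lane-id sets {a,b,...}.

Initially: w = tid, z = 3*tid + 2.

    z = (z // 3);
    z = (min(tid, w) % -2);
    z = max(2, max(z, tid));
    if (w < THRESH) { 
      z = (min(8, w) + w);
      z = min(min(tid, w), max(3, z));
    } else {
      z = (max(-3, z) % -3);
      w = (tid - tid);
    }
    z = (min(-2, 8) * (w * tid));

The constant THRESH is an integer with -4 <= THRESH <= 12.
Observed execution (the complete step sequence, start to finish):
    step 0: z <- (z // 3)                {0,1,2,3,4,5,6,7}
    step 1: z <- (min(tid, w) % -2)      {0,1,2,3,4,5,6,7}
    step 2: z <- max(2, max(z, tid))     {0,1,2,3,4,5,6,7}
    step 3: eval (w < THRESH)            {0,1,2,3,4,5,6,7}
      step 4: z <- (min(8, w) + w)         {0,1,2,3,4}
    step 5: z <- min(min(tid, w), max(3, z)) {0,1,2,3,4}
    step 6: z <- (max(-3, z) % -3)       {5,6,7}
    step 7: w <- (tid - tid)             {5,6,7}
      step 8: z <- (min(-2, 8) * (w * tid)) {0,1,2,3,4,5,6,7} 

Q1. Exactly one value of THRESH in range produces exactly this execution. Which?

Answer: THRESH = 5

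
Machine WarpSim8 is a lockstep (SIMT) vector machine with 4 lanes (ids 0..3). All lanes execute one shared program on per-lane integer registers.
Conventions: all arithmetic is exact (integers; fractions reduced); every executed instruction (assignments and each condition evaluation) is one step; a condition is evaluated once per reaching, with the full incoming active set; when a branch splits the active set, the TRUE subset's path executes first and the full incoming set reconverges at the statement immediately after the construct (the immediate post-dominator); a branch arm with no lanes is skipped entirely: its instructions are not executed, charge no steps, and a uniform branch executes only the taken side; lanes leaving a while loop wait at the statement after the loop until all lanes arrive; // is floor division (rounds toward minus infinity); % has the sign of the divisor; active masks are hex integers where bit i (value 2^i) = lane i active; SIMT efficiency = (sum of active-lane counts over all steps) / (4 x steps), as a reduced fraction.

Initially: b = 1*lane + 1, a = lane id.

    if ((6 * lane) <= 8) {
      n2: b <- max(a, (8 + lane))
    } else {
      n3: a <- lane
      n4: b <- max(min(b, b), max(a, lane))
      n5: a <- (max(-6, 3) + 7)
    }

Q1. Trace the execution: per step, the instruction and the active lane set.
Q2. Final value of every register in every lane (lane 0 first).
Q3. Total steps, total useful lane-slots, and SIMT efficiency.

step 0: eval ((6 * lane) <= 8)       0xf
step 1: b <- max(a, (8 + lane))      0x3
step 2: a <- lane                    0xc
step 3: b <- max(min(b, b), max(a, lane)) 0xc
step 4: a <- (max(-6, 3) + 7)        0xc

Answer: 5 steps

b: 8,9,3,4
a: 0,1,10,10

steps = 5; useful = 12; efficiency = 12/20 = 3/5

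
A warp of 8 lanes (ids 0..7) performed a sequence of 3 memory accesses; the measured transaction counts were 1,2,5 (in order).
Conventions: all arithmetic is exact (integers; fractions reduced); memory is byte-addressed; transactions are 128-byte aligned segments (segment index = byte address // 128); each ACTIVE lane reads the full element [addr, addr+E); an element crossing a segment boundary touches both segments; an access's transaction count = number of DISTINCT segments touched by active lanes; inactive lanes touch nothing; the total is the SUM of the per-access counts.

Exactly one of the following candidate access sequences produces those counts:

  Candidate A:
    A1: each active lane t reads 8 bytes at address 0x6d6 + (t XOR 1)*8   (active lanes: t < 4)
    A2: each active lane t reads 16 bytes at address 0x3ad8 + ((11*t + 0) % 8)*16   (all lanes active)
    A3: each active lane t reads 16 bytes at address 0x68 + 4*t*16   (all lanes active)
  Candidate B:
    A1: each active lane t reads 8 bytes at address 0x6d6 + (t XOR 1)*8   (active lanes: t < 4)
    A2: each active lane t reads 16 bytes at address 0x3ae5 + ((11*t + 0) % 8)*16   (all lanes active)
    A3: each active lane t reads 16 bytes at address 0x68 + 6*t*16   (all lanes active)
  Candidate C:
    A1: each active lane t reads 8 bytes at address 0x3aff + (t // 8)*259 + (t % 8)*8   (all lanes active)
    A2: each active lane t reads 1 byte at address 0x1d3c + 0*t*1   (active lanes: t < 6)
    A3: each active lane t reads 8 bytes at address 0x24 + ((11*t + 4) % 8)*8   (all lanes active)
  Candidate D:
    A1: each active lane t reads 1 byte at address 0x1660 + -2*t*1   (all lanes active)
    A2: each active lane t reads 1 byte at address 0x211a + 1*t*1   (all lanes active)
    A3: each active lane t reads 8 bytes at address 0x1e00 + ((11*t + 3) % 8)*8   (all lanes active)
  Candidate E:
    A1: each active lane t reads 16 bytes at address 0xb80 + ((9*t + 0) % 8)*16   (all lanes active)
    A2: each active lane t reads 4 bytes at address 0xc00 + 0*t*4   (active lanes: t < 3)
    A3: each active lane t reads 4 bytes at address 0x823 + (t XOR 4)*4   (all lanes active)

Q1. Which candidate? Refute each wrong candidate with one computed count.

B: A3 gives 7 transactions, not 5
C: A1 gives 2 transactions, not 1
D: A2 gives 1 transaction, not 2
E: A2 gives 1 transaction, not 2
A: all counts match (1,2,5)

Answer: A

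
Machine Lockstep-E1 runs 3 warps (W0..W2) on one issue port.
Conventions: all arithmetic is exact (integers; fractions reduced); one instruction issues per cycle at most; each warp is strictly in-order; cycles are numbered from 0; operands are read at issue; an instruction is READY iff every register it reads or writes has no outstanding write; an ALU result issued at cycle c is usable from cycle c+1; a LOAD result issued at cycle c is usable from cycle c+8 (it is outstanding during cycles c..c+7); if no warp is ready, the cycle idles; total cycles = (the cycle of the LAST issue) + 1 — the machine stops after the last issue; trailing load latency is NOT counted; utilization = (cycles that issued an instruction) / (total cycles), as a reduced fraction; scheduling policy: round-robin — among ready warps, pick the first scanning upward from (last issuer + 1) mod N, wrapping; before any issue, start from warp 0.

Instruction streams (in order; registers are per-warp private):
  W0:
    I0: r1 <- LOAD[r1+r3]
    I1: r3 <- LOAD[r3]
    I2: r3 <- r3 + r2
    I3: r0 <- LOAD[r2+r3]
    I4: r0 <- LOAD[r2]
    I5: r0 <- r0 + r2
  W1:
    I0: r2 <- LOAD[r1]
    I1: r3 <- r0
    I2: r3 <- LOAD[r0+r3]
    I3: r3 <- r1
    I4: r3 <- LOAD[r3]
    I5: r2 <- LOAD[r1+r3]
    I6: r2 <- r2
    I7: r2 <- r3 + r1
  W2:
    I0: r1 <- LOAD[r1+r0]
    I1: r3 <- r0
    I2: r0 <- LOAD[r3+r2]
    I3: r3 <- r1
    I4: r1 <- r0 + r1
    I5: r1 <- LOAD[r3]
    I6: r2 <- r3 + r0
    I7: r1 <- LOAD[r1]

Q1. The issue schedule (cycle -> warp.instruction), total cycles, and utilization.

cycle 0: W0.I0
cycle 1: W1.I0
cycle 2: W2.I0
cycle 3: W0.I1
cycle 4: W1.I1
cycle 5: W2.I1
cycle 6: W1.I2
cycle 7: W2.I2
cycle 8: idle
cycle 9: idle
cycle 10: W2.I3
cycle 11: W0.I2
cycle 12: W0.I3
cycle 13: idle
cycle 14: W1.I3
cycle 15: W2.I4
cycle 16: W1.I4
cycle 17: W2.I5
cycle 18: W2.I6
cycle 19: idle
cycle 20: W0.I4
cycle 21: idle
cycle 22: idle
cycle 23: idle
cycle 24: W1.I5
cycle 25: W2.I7
cycle 26: idle
cycle 27: idle
cycle 28: W0.I5
cycle 29: idle
cycle 30: idle
cycle 31: idle
cycle 32: W1.I6
cycle 33: W1.I7

Answer: 34 cycles, utilization 11/17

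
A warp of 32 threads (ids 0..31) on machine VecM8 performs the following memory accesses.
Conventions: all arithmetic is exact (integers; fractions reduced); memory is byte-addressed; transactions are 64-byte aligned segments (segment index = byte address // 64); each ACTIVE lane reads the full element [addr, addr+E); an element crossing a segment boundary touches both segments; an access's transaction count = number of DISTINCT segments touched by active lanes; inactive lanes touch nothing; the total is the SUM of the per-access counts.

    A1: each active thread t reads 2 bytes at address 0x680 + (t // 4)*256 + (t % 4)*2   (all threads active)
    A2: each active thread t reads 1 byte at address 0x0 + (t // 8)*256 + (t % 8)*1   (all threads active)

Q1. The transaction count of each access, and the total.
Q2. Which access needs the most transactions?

A1: 8 transactions
A2: 4 transactions

Answer: 8,4; total 12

Answer: A1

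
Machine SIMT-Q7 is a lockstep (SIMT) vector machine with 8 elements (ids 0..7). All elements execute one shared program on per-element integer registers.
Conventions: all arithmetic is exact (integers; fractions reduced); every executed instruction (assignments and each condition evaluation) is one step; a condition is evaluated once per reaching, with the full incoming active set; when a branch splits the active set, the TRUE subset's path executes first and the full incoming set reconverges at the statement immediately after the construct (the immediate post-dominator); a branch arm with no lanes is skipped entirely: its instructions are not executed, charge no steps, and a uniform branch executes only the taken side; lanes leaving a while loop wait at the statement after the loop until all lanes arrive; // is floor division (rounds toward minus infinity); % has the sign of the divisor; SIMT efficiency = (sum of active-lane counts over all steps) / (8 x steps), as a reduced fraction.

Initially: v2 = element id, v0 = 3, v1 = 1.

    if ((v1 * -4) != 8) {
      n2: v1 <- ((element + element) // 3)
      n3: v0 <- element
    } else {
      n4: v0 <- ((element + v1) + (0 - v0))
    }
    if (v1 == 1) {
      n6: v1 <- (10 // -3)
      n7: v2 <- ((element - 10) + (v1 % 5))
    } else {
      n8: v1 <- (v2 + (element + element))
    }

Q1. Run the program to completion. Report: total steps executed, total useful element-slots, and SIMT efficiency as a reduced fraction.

Answer: 7 steps, 41 useful, 41/56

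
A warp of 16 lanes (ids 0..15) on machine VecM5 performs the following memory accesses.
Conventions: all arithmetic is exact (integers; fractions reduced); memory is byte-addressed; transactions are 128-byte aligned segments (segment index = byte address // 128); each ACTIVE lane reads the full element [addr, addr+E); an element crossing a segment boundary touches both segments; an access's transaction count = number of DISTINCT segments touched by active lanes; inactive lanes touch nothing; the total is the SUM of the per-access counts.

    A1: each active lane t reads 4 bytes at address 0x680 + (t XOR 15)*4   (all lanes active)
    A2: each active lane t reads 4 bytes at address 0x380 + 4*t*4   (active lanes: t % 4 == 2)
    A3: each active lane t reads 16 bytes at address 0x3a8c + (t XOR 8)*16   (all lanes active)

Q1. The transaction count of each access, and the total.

A1: 1 transaction
A2: 2 transactions
A3: 3 transactions

Answer: 1,2,3; total 6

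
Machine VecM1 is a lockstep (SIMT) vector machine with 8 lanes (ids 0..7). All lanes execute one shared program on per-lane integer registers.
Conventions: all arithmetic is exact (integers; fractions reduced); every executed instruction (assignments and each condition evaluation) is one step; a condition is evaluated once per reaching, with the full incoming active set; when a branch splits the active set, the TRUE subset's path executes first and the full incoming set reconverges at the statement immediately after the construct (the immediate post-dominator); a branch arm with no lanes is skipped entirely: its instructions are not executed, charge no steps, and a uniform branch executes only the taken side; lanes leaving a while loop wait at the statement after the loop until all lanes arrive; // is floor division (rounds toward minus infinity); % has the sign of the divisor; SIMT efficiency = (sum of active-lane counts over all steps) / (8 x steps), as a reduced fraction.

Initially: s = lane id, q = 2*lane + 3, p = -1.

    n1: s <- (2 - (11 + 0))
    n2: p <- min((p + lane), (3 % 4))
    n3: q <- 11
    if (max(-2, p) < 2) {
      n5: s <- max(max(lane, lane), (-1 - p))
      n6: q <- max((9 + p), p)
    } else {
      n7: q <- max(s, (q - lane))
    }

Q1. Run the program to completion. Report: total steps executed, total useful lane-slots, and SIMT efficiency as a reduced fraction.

Answer: 7 steps, 43 useful, 43/56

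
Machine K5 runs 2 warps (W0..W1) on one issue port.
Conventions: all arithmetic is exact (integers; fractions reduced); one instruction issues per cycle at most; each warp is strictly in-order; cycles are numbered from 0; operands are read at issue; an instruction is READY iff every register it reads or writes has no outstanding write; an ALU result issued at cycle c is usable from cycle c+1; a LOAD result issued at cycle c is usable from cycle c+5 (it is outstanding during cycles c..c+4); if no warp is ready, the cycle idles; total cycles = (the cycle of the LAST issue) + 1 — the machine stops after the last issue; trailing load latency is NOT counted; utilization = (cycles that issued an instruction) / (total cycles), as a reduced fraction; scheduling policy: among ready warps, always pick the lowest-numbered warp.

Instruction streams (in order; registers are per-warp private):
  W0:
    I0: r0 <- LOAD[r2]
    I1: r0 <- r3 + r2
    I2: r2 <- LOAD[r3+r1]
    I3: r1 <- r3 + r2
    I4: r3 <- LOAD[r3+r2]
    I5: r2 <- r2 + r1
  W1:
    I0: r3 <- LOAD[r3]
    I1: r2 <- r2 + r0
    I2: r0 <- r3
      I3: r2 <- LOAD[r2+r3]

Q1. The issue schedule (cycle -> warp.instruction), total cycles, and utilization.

cycle 0: W0.I0
cycle 1: W1.I0
cycle 2: W1.I1
cycle 3: idle
cycle 4: idle
cycle 5: W0.I1
cycle 6: W0.I2
cycle 7: W1.I2
cycle 8: W1.I3
cycle 9: idle
cycle 10: idle
cycle 11: W0.I3
cycle 12: W0.I4
cycle 13: W0.I5

Answer: 14 cycles, utilization 5/7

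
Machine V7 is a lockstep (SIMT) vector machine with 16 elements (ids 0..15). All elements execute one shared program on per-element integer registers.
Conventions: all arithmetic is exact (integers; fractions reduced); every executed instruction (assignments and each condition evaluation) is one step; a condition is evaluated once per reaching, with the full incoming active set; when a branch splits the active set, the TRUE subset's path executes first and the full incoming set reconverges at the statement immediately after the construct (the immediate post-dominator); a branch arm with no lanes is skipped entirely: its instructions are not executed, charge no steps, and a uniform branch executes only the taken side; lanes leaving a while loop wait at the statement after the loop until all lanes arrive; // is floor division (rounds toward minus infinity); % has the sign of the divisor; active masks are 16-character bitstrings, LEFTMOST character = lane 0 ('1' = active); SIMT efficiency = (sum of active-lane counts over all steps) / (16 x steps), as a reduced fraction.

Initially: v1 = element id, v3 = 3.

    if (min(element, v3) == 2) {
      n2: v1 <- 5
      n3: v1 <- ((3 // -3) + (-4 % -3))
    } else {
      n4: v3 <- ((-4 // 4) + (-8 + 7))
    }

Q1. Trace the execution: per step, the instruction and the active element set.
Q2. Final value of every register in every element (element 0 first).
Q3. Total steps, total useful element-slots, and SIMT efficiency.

step 0: eval (min(element, v3) == 2) 1111111111111111
step 1: v1 <- 5                      0010000000000000
step 2: v1 <- ((3 // -3) + (-4 % -3)) 0010000000000000
step 3: v3 <- ((-4 // 4) + (-8 + 7)) 1101111111111111

Answer: 4 steps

v1: 0,1,-2,3,4,5,6,7,8,9,10,11,12,13,14,15
v3: -2,-2,3,-2,-2,-2,-2,-2,-2,-2,-2,-2,-2,-2,-2,-2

steps = 4; useful = 33; efficiency = 33/64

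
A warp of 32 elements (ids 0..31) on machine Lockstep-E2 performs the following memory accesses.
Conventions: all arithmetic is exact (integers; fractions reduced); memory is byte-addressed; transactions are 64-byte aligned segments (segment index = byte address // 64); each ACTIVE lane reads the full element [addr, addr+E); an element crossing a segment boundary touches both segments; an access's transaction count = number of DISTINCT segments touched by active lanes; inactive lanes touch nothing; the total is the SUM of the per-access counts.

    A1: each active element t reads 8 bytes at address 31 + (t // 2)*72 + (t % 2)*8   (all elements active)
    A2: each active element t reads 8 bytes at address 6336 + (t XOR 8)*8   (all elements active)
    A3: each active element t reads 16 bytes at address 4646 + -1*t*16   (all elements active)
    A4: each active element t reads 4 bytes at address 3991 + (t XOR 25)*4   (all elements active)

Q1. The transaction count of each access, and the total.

A1: 18 transactions
A2: 4 transactions
A3: 9 transactions
A4: 3 transactions

Answer: 18,4,9,3; total 34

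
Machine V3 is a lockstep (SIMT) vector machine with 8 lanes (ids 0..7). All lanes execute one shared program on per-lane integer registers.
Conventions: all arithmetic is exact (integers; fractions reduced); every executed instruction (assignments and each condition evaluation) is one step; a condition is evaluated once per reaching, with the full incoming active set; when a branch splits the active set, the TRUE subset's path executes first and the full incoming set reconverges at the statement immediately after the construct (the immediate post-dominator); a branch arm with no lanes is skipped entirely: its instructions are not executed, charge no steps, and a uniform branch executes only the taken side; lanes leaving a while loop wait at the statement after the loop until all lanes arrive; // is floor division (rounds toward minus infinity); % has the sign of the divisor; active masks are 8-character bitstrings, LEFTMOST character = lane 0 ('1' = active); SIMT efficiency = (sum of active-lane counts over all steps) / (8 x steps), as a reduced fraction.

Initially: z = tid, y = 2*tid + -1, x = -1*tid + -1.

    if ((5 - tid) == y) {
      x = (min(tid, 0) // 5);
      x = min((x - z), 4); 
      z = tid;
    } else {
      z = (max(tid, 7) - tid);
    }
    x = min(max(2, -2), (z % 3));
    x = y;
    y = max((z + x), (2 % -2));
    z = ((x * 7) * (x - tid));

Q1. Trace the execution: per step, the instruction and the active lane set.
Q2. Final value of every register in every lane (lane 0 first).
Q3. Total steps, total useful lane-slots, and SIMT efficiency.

step 0: eval ((5 - tid) == y)        11111111
step 1: x <- (min(tid, 0) // 5)      00100000
step 2: x <- min((x - z), 4)         00100000
step 3: z <- tid                     00100000
step 4: z <- (max(tid, 7) - tid)     11011111
step 5: x <- min(max(2, -2), (z % 3)) 11111111
step 6: x <- y                       11111111
step 7: y <- max((z + x), (2 % -2))  11111111
step 8: z <- ((x * 7) * (x - tid))   11111111

Answer: 9 steps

z: 7,0,21,70,147,252,385,546
y: 6,7,5,9,10,11,12,13
x: -1,1,3,5,7,9,11,13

steps = 9; useful = 50; efficiency = 50/72 = 25/36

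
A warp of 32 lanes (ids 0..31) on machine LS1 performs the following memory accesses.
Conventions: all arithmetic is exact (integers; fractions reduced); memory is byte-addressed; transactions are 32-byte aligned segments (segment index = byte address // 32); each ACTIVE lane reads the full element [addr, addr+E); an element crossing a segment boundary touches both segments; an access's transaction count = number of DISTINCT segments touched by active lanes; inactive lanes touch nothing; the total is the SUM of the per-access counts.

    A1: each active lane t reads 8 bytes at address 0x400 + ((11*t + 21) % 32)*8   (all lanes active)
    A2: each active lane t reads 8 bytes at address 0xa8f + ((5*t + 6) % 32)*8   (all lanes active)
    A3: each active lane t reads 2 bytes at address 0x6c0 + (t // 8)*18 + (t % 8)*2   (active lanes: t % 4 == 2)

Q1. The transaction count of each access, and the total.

A1: 8 transactions
A2: 9 transactions
A3: 3 transactions

Answer: 8,9,3; total 20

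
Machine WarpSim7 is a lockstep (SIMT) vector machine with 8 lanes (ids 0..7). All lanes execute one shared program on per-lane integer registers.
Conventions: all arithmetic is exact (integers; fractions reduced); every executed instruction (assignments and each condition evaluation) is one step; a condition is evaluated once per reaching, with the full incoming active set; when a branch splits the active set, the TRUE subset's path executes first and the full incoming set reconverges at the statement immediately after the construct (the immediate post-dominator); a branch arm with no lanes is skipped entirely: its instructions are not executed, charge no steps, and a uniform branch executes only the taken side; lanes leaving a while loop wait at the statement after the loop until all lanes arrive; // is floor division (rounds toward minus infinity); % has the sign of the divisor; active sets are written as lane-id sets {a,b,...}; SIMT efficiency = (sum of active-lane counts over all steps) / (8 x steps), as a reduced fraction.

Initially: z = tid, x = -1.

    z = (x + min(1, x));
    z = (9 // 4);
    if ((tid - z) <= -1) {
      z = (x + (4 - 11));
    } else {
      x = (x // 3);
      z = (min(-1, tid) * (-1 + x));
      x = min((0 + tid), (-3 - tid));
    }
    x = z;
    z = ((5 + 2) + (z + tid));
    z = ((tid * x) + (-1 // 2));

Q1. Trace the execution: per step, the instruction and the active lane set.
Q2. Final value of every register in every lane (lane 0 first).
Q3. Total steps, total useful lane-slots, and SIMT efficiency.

step 0: z <- (x + min(1, x))         {0,1,2,3,4,5,6,7}
step 1: z <- (9 // 4)                {0,1,2,3,4,5,6,7}
step 2: eval ((tid - z) <= -1)       {0,1,2,3,4,5,6,7}
step 3: z <- (x + (4 - 11))          {0,1}
step 4: x <- (x // 3)                {2,3,4,5,6,7}
step 5: z <- (min(-1, tid) * (-1 + x)) {2,3,4,5,6,7}
step 6: x <- min((0 + tid), (-3 - tid)) {2,3,4,5,6,7}
step 7: x <- z                       {0,1,2,3,4,5,6,7}
step 8: z <- ((5 + 2) + (z + tid))   {0,1,2,3,4,5,6,7}
step 9: z <- ((tid * x) + (-1 // 2)) {0,1,2,3,4,5,6,7}

Answer: 10 steps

z: -1,-9,3,5,7,9,11,13
x: -8,-8,2,2,2,2,2,2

steps = 10; useful = 68; efficiency = 68/80 = 17/20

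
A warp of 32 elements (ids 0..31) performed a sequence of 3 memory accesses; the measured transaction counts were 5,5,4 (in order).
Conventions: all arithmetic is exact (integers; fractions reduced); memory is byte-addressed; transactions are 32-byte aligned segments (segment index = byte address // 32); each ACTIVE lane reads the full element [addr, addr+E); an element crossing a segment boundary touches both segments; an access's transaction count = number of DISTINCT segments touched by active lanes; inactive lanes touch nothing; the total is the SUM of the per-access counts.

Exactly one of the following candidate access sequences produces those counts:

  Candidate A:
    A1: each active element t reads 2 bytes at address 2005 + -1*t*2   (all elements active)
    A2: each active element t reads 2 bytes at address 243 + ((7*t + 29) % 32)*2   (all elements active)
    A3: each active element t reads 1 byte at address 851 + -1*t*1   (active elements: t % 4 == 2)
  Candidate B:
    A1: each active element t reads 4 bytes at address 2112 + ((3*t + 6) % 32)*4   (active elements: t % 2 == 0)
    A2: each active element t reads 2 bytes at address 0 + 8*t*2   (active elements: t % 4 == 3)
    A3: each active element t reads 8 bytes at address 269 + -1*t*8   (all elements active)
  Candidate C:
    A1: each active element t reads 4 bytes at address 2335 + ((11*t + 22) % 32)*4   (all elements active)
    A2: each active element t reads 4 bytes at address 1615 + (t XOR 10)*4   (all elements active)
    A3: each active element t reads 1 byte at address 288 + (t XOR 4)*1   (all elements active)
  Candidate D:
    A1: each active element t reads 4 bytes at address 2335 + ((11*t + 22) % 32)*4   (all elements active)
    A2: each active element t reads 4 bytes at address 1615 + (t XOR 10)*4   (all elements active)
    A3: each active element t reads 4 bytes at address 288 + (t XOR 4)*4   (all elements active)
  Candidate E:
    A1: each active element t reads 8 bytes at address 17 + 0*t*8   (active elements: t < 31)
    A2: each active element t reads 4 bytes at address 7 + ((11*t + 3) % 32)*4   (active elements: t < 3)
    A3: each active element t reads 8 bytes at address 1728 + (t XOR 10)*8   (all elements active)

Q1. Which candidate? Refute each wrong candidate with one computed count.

A: A1 gives 3 transactions, not 5
B: A1 gives 4 transactions, not 5
C: A3 gives 1 transaction, not 4
E: A1 gives 1 transaction, not 5
D: all counts match (5,5,4)

Answer: D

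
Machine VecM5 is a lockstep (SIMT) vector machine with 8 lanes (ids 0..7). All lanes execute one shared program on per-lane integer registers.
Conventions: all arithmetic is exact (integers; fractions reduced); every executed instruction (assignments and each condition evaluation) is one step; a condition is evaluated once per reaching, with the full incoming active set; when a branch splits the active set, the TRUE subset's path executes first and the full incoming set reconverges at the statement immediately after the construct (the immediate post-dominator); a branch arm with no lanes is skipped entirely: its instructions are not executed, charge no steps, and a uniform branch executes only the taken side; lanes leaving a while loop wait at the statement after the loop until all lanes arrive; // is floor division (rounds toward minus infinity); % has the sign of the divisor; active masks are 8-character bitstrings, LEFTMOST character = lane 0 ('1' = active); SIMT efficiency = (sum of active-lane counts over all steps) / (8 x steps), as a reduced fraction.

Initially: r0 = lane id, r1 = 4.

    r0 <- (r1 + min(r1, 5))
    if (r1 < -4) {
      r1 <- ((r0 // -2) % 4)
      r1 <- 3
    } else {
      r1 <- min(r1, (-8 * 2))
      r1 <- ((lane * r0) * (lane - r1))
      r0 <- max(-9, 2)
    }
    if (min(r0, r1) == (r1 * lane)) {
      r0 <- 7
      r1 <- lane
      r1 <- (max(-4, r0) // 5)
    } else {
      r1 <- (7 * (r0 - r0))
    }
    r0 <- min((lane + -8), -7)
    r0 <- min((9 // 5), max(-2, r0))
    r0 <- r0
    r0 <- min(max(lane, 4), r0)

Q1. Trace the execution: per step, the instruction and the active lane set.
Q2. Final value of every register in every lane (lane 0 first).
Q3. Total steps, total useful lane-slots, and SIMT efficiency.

step 0: r0 <- (r1 + min(r1, 5))      11111111
step 1: eval (r1 < -4)               11111111
step 2: r1 <- min(r1, (-8 * 2))      11111111
step 3: r1 <- ((lane * r0) * (lane - r1)) 11111111
step 4: r0 <- max(-9, 2)             11111111
step 5: eval (min(r0, r1) == (r1 * lane)) 11111111
step 6: r0 <- 7                      10000000
step 7: r1 <- lane                   10000000
step 8: r1 <- (max(-4, r0) // 5)     10000000
step 9: r1 <- (7 * (r0 - r0))        01111111
step 10: r0 <- min((lane + -8), -7)   11111111
step 11: r0 <- min((9 // 5), max(-2, r0)) 11111111
step 12: r0 <- r0                     11111111
step 13: r0 <- min(max(lane, 4), r0)  11111111

Answer: 14 steps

r0: -2,-2,-2,-2,-2,-2,-2,-2
r1: 1,0,0,0,0,0,0,0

steps = 14; useful = 90; efficiency = 90/112 = 45/56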